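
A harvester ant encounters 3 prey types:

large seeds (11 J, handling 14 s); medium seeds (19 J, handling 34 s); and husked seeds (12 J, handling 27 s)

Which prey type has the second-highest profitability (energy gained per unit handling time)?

In descending order of E/h:
large seeds: 11/14 = 0.786 J/s
medium seeds: 19/34 = 0.559 J/s
husked seeds: 12/27 = 0.444 J/s

medium seeds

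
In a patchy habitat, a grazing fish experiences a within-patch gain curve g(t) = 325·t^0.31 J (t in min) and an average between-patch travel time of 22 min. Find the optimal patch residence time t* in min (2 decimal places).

9.88 min

Maximise g(t)/(T+t): set derivative to zero → g'(t)(T+t) = g(t).
g'(t) = 0.31·325·t^-0.69. Setting 0.31·325·t^-0.69 = 325·t^0.31/(22+t) gives 0.31(22+t) = t, so 0.69·t = 0.31×22.
t* = 0.31×22/0.69 = 9.884 min.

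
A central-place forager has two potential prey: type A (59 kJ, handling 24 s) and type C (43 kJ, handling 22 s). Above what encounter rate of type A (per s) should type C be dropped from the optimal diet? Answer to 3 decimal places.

0.162 per s

Drop type C once their profitability E₂/h₂ falls below the rate achievable on type A alone: E₂/h₂ = λE₁/(1 + λh₁).
Solve for λ: λE₁h₂ = E₂(1 + λh₁) → λ(E₁h₂ − E₂h₁) = E₂ → λ = E₂/(E₁h₂ − E₂h₁).
λ = 43/(59×22 − 43×24) = 43/266 = 0.1617 per s.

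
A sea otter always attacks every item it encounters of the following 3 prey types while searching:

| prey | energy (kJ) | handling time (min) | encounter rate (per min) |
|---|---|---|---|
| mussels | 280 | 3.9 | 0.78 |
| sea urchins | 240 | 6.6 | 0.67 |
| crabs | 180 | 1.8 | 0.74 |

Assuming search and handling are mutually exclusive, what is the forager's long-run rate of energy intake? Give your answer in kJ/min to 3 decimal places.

52.307 kJ/min

R = (0.78×280 + 0.67×240 + 0.74×180) / (1 + 0.78×3.9 + 0.67×6.6 + 0.74×1.8) = 512.4/9.796 = 52.31 kJ/min.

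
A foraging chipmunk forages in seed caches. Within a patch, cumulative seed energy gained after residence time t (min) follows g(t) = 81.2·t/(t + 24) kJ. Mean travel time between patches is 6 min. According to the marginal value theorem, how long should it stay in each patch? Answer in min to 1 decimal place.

Maximise g(t)/(T+t): set derivative to zero → g'(t)(T+t) = g(t).
g'(t) = 81.2·24/(t + 24)². Setting 81.2·24/(t+24)² = 81.2t/[(t+24)(6+t)] gives 24(6+t) = t(t+24), so t² = 24×6 = 144.
t* = √144 = 12 min.

12.0 min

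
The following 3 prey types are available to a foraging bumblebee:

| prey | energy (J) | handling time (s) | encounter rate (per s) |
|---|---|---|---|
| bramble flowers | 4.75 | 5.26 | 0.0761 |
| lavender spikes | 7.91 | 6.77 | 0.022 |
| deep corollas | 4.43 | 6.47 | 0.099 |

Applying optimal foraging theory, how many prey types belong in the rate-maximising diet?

Profitabilities (E/h, J/s): lavender spikes 1.17, bramble flowers 0.903, deep corollas 0.685. Add prey in this order while the next type's profitability exceeds the intake rate on those already taken.
Rate on top 1: 0.1515. bramble flowers: 0.903 > 0.1515 → include.
Rate on top 2: 0.3457. deep corollas: 0.685 > 0.3457 → include.
Optimal diet: lavender spikes, bramble flowers, deep corollas — 3 of 3 types.

3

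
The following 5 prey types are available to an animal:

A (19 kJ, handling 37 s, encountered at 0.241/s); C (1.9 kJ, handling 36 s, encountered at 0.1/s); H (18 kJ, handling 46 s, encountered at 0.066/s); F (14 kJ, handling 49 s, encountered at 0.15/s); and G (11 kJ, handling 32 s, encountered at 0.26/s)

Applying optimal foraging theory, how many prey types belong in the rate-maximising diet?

1

Profitabilities (E/h, kJ/s): A 0.514, H 0.391, G 0.344, F 0.286, C 0.0528. Add prey in this order while the next type's profitability exceeds the intake rate on those already taken.
Rate on top 1: 0.4617. H: 0.391 < 0.4617 → exclude; stop.
Optimal diet: A — 1 of 5 types.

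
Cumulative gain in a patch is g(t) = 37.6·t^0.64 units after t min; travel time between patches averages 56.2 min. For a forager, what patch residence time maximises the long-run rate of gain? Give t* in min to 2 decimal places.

99.91 min

By the marginal value theorem, leave when the instantaneous gain rate g'(t) equals the habitat-wide average g(t)/(T + t).
g'(t) = 0.64·37.6·t^-0.36. Setting 0.64·37.6·t^-0.36 = 37.6·t^0.64/(56.2+t) gives 0.64(56.2+t) = t, so 0.36·t = 0.64×56.2.
t* = 0.64×56.2/0.36 = 99.91 min.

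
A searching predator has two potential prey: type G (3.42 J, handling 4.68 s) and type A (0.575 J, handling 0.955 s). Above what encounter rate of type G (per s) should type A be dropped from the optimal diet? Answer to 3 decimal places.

1.000 per s

Drop type A once their profitability E₂/h₂ falls below the rate achievable on type G alone: E₂/h₂ = λE₁/(1 + λh₁).
Solve for λ: λE₁h₂ = E₂(1 + λh₁) → λ(E₁h₂ − E₂h₁) = E₂ → λ = E₂/(E₁h₂ − E₂h₁).
λ = 0.575/(3.42×0.955 − 0.575×4.68) = 0.575/0.5751 = 0.9998 per s.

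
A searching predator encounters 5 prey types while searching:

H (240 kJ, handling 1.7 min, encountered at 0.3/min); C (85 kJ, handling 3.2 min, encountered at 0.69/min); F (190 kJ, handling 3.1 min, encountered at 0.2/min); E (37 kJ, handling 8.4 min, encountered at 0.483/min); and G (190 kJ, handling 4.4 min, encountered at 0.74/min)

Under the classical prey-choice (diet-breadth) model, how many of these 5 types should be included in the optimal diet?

2

Rank by E/h (kJ/min): H 141, F 61.3, G 43.2, C 26.6, E 4.4. Include each in turn until the next type's E/h falls below the running intake rate.
Rate on top 1: 47.68. F: 61.3 > 47.68 → include.
Rate on top 2: 51.64. G: 43.2 < 51.64 → exclude; stop.
Optimal diet: H, F — 2 of 5 types.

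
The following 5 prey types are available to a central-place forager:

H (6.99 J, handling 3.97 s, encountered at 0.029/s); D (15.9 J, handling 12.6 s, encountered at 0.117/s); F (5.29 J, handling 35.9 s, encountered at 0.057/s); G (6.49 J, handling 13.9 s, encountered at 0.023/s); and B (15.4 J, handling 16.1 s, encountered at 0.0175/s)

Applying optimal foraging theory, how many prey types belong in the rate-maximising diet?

Rank by E/h (J/s): H 1.76, D 1.26, B 0.957, G 0.467, F 0.147. Include each in turn until the next type's E/h falls below the running intake rate.
Rate on top 1: 0.1818. D: 1.26 > 0.1818 → include.
Rate on top 2: 0.7967. B: 0.957 > 0.7967 → include.
Rate on top 3: 0.8124. G: 0.467 < 0.8124 → exclude; stop.
Optimal diet: H, D, B — 3 of 5 types.

3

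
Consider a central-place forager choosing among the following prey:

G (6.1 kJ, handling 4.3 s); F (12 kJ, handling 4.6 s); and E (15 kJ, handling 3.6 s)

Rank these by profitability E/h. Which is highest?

E

In descending order of E/h:
E: 15/3.6 = 4.17 kJ/s
F: 12/4.6 = 2.61 kJ/s
G: 6.1/4.3 = 1.42 kJ/s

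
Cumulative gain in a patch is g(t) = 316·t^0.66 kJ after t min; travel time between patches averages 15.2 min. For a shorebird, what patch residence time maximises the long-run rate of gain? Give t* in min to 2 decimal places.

29.51 min

Optimal t* satisfies g'(t*) = g(t*)/(T + t*).
g'(t) = 0.66·316·t^-0.34. Setting 0.66·316·t^-0.34 = 316·t^0.66/(15.2+t) gives 0.66(15.2+t) = t, so 0.34·t = 0.66×15.2.
t* = 0.66×15.2/0.34 = 29.51 min.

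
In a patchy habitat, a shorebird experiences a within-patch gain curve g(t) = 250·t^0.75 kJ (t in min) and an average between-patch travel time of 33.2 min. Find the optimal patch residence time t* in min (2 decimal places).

99.60 min

Optimal t* satisfies g'(t*) = g(t*)/(T + t*).
g'(t) = 0.75·250·t^-0.25. Setting 0.75·250·t^-0.25 = 250·t^0.75/(33.2+t) gives 0.75(33.2+t) = t, so 0.25·t = 0.75×33.2.
t* = 0.75×33.2/0.25 = 99.6 min.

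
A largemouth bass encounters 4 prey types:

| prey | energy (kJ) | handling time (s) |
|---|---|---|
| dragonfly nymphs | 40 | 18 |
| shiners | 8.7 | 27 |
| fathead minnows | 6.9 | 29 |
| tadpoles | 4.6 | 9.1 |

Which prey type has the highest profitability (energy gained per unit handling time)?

dragonfly nymphs

In descending order of E/h:
dragonfly nymphs: 40/18 = 2.22 kJ/s
tadpoles: 4.6/9.1 = 0.505 kJ/s
shiners: 8.7/27 = 0.322 kJ/s
fathead minnows: 6.9/29 = 0.238 kJ/s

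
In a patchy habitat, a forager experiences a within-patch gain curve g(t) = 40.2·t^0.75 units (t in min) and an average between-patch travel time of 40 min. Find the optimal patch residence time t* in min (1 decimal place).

Optimal t* satisfies g'(t*) = g(t*)/(T + t*).
g'(t) = 0.75·40.2·t^-0.25. Setting 0.75·40.2·t^-0.25 = 40.2·t^0.75/(40+t) gives 0.75(40+t) = t, so 0.25·t = 0.75×40.
t* = 0.75×40/0.25 = 120 min.

120.0 min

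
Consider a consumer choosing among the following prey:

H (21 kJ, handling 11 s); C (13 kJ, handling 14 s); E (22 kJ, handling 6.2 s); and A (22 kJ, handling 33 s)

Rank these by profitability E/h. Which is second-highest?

H

In descending order of E/h:
E: 22/6.2 = 3.55 kJ/s
H: 21/11 = 1.91 kJ/s
C: 13/14 = 0.929 kJ/s
A: 22/33 = 0.667 kJ/s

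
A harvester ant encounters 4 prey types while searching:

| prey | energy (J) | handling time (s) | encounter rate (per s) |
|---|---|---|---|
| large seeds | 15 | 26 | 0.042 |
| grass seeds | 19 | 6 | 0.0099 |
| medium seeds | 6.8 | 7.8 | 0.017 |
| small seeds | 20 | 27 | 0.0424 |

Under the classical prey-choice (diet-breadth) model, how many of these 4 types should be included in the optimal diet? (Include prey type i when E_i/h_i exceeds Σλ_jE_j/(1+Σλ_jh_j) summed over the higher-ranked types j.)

4

E/h in descending order: grass seeds 3.17, medium seeds 0.872, small seeds 0.741, large seeds 0.577 J/s. The optimal diet is the largest prefix of this list for which every included type satisfies E_i/h_i > R on the types above it.
Rate on top 1: 0.1776. medium seeds: 0.872 > 0.1776 → include.
Rate on top 2: 0.2548. small seeds: 0.741 > 0.2548 → include.
Rate on top 3: 0.4929. large seeds: 0.577 > 0.4929 → include.
Optimal diet: grass seeds, medium seeds, small seeds, large seeds — 4 of 4 types.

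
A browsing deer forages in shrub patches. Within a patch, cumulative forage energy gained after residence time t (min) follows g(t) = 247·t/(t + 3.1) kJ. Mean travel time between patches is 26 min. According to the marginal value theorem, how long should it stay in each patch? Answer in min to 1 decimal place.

Optimal t* satisfies g'(t*) = g(t*)/(T + t*).
g'(t) = 247·3.1/(t + 3.1)². Setting 247·3.1/(t+3.1)² = 247t/[(t+3.1)(26+t)] gives 3.1(26+t) = t(t+3.1), so t² = 3.1×26 = 80.6.
t* = √80.6 = 8.978 min.

9.0 min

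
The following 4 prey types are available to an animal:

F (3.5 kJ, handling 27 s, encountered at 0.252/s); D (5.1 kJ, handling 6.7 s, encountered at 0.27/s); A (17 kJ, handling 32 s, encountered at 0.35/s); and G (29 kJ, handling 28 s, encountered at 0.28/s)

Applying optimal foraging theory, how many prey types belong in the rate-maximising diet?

Rank by E/h (kJ/s): G 1.04, D 0.761, A 0.531, F 0.13. Include each in turn until the next type's E/h falls below the running intake rate.
Rate on top 1: 0.9186. D: 0.761 < 0.9186 → exclude; stop.
Optimal diet: G — 1 of 4 types.

1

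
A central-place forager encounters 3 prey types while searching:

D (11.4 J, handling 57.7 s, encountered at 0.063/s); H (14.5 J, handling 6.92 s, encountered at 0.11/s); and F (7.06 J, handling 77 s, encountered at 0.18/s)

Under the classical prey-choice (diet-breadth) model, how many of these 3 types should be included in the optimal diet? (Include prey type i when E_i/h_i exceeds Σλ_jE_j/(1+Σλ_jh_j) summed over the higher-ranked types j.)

1

Profitabilities (E/h, J/s): H 2.1, D 0.198, F 0.0917. Add prey in this order while the next type's profitability exceeds the intake rate on those already taken.
Rate on top 1: 0.9056. D: 0.198 < 0.9056 → exclude; stop.
Optimal diet: H — 1 of 3 types.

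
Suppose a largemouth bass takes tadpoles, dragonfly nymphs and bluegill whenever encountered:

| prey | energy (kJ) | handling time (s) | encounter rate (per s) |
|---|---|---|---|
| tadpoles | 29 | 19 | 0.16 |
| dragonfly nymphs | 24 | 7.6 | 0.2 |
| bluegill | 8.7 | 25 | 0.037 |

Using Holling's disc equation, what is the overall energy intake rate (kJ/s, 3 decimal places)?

R = Σλ_iE_i / (1 + Σλ_ih_i)
Numerator: 0.16×29 + 0.2×24 + 0.037×8.7 = 9.762
Denominator: 1 + 0.16×19 + 0.2×7.6 + 0.037×25 = 6.485
R = 9.762/6.485 = 1.505 kJ/s

1.505 kJ/s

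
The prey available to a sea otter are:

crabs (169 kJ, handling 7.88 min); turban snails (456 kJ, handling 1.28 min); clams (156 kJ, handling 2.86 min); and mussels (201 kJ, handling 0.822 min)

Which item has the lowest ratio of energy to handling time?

Profitability E/h (kJ/min): crabs = 169/7.88 = 21.4, turban snails = 456/1.28 = 356, clams = 156/2.86 = 54.5, mussels = 201/0.822 = 245.
Ranked: turban snails > mussels > clams > crabs.

crabs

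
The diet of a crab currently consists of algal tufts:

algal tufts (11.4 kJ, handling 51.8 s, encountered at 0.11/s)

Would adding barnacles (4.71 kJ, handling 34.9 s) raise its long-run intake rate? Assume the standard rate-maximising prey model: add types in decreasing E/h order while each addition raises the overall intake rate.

No

Current rate: (0.11×11.4)/(1 + 0.11×51.8) = 0.1872 kJ/s.
barnacles: E/h = 4.71/34.9 = 0.135 kJ/s.
0.135 < 0.1872, so adding barnacles would lower the average — exclude it.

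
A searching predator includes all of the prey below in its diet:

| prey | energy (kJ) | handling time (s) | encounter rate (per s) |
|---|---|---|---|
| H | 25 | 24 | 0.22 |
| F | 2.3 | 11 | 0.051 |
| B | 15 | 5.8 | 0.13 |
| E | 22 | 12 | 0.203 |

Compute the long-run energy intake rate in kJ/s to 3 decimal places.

R = Σλ_iE_i / (1 + Σλ_ih_i)
Numerator: 0.22×25 + 0.051×2.3 + 0.13×15 + 0.203×22 = 12.03
Denominator: 1 + 0.22×24 + 0.051×11 + 0.13×5.8 + 0.203×12 = 10.03
R = 12.03/10.03 = 1.2 kJ/s

1.200 kJ/s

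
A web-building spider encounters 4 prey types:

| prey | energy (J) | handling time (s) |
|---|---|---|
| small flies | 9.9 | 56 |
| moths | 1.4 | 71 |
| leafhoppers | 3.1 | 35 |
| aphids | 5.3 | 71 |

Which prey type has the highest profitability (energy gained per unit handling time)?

small flies

In descending order of E/h:
small flies: 9.9/56 = 0.177 J/s
leafhoppers: 3.1/35 = 0.0886 J/s
aphids: 5.3/71 = 0.0746 J/s
moths: 1.4/71 = 0.0197 J/s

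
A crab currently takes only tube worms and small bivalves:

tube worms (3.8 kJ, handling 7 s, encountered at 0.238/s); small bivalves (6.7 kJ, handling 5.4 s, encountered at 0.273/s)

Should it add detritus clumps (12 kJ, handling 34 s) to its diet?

No

On tube worms and small bivalves alone, R = ΣλE/(1+Σλh) = 2.734/4.14 = 0.6602 kJ/s.
Profitability of detritus clumps: 12/34 = 0.3529 kJ/s.
Since 0.3529 < R, time spent handling detritus clumps is better spent searching.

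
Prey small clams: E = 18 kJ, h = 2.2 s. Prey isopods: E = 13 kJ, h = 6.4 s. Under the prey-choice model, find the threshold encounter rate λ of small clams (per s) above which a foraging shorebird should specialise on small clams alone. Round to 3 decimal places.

The zero-one rule: include isopods iff E₂/h₂ > λE₁/(1+λh₁). Equality gives the switch point.
λE₁h₂ = E₂ + λE₂h₁ ⇒ λ = E₂/(E₁h₂ − E₂h₁) = 13/(115.2 − 28.6) = 0.1501 per s.

0.150 per s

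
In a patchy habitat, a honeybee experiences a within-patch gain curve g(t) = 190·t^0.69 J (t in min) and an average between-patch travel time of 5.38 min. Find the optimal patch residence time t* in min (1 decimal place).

Maximise g(t)/(T+t): set derivative to zero → g'(t)(T+t) = g(t).
g'(t) = 0.69·190·t^-0.31. Setting 0.69·190·t^-0.31 = 190·t^0.69/(5.38+t) gives 0.69(5.38+t) = t, so 0.31·t = 0.69×5.38.
t* = 0.69×5.38/0.31 = 11.97 min.

12.0 min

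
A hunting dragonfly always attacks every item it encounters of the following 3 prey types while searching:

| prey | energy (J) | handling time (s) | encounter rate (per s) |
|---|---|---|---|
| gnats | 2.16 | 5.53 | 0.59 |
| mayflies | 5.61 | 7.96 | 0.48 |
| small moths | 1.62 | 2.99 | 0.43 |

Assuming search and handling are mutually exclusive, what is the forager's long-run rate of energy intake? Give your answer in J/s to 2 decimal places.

0.50 J/s

R = (0.59×2.16 + 0.48×5.61 + 0.43×1.62) / (1 + 0.59×5.53 + 0.48×7.96 + 0.43×2.99) = 4.664/9.369 = 0.4978 J/s.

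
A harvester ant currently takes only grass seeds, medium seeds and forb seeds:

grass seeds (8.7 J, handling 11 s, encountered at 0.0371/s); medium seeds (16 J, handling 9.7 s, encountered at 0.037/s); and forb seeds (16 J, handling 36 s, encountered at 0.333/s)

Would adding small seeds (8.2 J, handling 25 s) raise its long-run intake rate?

On grass seeds, medium seeds and forb seeds alone, R = ΣλE/(1+Σλh) = 6.243/13.76 = 0.4539 J/s.
small seeds: E/h = 8.2/25 = 0.328 J/s.
Since 0.328 < R, time spent handling small seeds is better spent searching.

No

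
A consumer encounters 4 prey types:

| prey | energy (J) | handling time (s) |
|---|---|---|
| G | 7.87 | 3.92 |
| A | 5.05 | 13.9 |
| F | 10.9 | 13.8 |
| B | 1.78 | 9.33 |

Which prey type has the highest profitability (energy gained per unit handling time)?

G

In descending order of E/h:
G: 7.87/3.92 = 2.01 J/s
F: 10.9/13.8 = 0.79 J/s
A: 5.05/13.9 = 0.363 J/s
B: 1.78/9.33 = 0.191 J/s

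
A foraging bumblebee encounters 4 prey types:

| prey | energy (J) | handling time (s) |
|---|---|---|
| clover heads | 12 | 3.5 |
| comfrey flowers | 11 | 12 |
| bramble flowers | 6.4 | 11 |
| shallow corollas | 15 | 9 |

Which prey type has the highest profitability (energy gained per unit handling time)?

clover heads

In descending order of E/h:
clover heads: 12/3.5 = 3.43 J/s
shallow corollas: 15/9 = 1.67 J/s
comfrey flowers: 11/12 = 0.917 J/s
bramble flowers: 6.4/11 = 0.582 J/s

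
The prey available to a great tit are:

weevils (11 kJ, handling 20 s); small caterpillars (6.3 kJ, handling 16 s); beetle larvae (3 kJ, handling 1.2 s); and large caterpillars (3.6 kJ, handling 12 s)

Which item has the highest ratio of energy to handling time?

In descending order of E/h:
beetle larvae: 3/1.2 = 2.5 kJ/s
weevils: 11/20 = 0.55 kJ/s
small caterpillars: 6.3/16 = 0.394 kJ/s
large caterpillars: 3.6/12 = 0.3 kJ/s

beetle larvae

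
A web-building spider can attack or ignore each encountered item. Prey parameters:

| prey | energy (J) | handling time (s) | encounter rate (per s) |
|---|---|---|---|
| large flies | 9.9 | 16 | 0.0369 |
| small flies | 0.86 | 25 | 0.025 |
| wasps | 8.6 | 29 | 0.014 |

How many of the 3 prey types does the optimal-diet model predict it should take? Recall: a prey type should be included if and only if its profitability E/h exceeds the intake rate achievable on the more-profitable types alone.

Rank by E/h (J/s): large flies 0.619, wasps 0.297, small flies 0.0344. Include each in turn until the next type's E/h falls below the running intake rate.
Rate on top 1: 0.2297. wasps: 0.297 > 0.2297 → include.
Rate on top 2: 0.2433. small flies: 0.0344 < 0.2433 → exclude; stop.
Optimal diet: large flies, wasps — 2 of 3 types.

2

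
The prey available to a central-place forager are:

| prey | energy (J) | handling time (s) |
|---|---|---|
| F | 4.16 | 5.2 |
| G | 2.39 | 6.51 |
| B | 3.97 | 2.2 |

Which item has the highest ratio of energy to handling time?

B

In descending order of E/h:
B: 3.97/2.2 = 1.8 J/s
F: 4.16/5.2 = 0.8 J/s
G: 2.39/6.51 = 0.367 J/s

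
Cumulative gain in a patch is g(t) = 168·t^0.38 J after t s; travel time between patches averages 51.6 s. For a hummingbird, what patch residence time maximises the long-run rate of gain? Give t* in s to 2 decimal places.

Optimal t* satisfies g'(t*) = g(t*)/(T + t*).
g'(t) = 0.38·168·t^-0.62. Setting 0.38·168·t^-0.62 = 168·t^0.38/(51.6+t) gives 0.38(51.6+t) = t, so 0.62·t = 0.38×51.6.
t* = 0.38×51.6/0.62 = 31.63 s.

31.63 s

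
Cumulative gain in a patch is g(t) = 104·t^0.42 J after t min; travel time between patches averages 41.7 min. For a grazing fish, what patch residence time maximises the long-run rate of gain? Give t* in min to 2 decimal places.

By the marginal value theorem, leave when the instantaneous gain rate g'(t) equals the habitat-wide average g(t)/(T + t).
g'(t) = 0.42·104·t^-0.58. Setting 0.42·104·t^-0.58 = 104·t^0.42/(41.7+t) gives 0.42(41.7+t) = t, so 0.58·t = 0.42×41.7.
t* = 0.42×41.7/0.58 = 30.2 min.

30.20 min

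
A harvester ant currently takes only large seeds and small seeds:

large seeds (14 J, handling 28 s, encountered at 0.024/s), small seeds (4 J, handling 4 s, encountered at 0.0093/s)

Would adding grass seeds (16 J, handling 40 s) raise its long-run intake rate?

Current rate: (0.024×14 + 0.0093×4)/(1 + 0.024×28 + 0.0093×4) = 0.2183 J/s.
Profitability of grass seeds: 16/40 = 0.4 J/s.
0.4 > 0.2183, so adding grass seeds raises the average — include it.

Yes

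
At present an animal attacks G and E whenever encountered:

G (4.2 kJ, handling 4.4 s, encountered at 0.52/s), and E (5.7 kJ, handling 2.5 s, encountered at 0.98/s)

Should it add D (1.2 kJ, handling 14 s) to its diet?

No

On G and E alone, R = ΣλE/(1+Σλh) = 7.77/5.738 = 1.354 kJ/s.
Profitability of D: 1.2/14 = 0.08571 kJ/s.
0.08571 < 1.354, so adding D would lower the average — exclude it.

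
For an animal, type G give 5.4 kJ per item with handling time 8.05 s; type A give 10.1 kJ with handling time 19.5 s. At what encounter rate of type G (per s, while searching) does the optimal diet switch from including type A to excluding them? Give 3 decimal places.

Drop type A once their profitability E₂/h₂ falls below the rate achievable on type G alone: E₂/h₂ = λE₁/(1 + λh₁).
Solve for λ: λE₁h₂ = E₂(1 + λh₁) → λ(E₁h₂ − E₂h₁) = E₂ → λ = E₂/(E₁h₂ − E₂h₁).
λ = 10.1/(5.4×19.5 − 10.1×8.05) = 10.1/24 = 0.4209 per s.

0.421 per s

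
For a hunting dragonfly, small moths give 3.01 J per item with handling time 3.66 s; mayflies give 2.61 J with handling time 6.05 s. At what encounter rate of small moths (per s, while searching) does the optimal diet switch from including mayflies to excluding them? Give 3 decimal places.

Drop mayflies once their profitability E₂/h₂ falls below the rate achievable on small moths alone: E₂/h₂ = λE₁/(1 + λh₁).
Solve for λ: λE₁h₂ = E₂(1 + λh₁) → λ(E₁h₂ − E₂h₁) = E₂ → λ = E₂/(E₁h₂ − E₂h₁).
λ = 2.61/(3.01×6.05 − 2.61×3.66) = 2.61/8.658 = 0.3015 per s.

0.301 per s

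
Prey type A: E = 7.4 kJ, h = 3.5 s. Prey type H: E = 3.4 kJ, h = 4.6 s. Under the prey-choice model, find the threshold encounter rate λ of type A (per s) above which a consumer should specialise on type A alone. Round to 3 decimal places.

The zero-one rule: include type H iff E₂/h₂ > λE₁/(1+λh₁). Equality gives the switch point.
λE₁h₂ = E₂ + λE₂h₁ ⇒ λ = E₂/(E₁h₂ − E₂h₁) = 3.4/(34.04 − 11.9) = 0.1536 per s.

0.154 per s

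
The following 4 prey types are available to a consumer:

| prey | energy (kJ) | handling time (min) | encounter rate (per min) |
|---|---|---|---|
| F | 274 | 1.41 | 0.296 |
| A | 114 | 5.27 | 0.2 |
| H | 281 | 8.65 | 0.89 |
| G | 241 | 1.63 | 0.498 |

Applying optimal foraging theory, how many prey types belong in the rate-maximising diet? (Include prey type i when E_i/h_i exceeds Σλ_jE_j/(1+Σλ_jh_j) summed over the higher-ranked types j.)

2

Profitabilities (E/h, kJ/min): F 194, G 148, H 32.5, A 21.6. Add prey in this order while the next type's profitability exceeds the intake rate on those already taken.
Rate on top 1: 57.22. G: 148 > 57.22 → include.
Rate on top 2: 90.23. H: 32.5 < 90.23 → exclude; stop.
Optimal diet: F, G — 2 of 4 types.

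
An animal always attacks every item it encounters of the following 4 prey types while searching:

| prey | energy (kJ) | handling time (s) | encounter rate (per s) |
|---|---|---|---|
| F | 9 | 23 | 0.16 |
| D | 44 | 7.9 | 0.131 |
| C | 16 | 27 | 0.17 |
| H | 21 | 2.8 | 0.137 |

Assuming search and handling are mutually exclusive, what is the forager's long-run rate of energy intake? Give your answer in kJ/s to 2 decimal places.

1.20 kJ/s

R = (0.16×9 + 0.131×44 + 0.17×16 + 0.137×21) / (1 + 0.16×23 + 0.131×7.9 + 0.17×27 + 0.137×2.8) = 12.8/10.69 = 1.198 kJ/s.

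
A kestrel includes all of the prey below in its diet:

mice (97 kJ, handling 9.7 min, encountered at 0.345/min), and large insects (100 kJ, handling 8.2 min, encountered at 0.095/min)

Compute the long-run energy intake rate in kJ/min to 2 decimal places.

8.38 kJ/min

R = Σλ_iE_i / (1 + Σλ_ih_i)
Numerator: 0.345×97 + 0.095×100 = 42.96
Denominator: 1 + 0.345×9.7 + 0.095×8.2 = 5.125
R = 42.96/5.125 = 8.383 kJ/min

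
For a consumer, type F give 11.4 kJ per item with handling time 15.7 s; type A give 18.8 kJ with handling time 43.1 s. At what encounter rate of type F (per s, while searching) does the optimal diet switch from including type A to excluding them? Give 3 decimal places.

0.096 per s

At the threshold, the rate on type F alone equals the profitability of type A: λ·11.4/(1 + λ·15.7) = 18.8/43.1 = 0.4362.
Rearranging, λ(11.4 − 0.4362×15.7) = 0.4362, so λ = 0.4362/4.552 = 0.09583 per s.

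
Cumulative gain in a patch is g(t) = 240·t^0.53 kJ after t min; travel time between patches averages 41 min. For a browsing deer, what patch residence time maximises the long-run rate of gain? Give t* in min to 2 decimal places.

By the marginal value theorem, leave when the instantaneous gain rate g'(t) equals the habitat-wide average g(t)/(T + t).
g'(t) = 0.53·240·t^-0.47. Setting 0.53·240·t^-0.47 = 240·t^0.53/(41+t) gives 0.53(41+t) = t, so 0.47·t = 0.53×41.
t* = 0.53×41/0.47 = 46.23 min.

46.23 min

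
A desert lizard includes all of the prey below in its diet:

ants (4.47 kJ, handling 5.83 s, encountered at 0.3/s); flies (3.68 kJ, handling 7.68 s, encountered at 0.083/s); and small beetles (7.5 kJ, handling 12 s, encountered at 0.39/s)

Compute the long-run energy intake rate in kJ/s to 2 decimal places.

R = Σλ_iE_i / (1 + Σλ_ih_i)
Numerator: 0.3×4.47 + 0.083×3.68 + 0.39×7.5 = 4.571
Denominator: 1 + 0.3×5.83 + 0.083×7.68 + 0.39×12 = 8.066
R = 4.571/8.066 = 0.5667 kJ/s

0.57 kJ/s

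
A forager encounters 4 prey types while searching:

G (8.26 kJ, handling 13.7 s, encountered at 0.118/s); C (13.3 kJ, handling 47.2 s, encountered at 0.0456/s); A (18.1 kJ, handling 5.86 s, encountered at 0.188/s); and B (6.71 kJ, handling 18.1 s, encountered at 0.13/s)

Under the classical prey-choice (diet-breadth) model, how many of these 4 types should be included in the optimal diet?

1

Rank by E/h (kJ/s): A 3.09, G 0.603, B 0.371, C 0.282. Include each in turn until the next type's E/h falls below the running intake rate.
Rate on top 1: 1.619. G: 0.603 < 1.619 → exclude; stop.
Optimal diet: A — 1 of 4 types.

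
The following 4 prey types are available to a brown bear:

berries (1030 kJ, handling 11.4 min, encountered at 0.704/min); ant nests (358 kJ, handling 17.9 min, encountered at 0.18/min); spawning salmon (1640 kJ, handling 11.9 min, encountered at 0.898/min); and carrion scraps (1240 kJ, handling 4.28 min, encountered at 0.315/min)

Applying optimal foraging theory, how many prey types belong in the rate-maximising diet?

1

Rank by E/h (kJ/min): carrion scraps 290, spawning salmon 138, berries 90.4, ant nests 20. Include each in turn until the next type's E/h falls below the running intake rate.
Rate on top 1: 166.3. spawning salmon: 138 < 166.3 → exclude; stop.
Optimal diet: carrion scraps — 1 of 4 types.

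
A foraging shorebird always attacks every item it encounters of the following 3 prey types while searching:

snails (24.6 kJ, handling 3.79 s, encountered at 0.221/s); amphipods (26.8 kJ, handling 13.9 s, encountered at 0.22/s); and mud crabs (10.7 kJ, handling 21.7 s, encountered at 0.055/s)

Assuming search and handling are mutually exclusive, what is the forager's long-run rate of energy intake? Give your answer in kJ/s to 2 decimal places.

1.96 kJ/s

R = (0.221×24.6 + 0.22×26.8 + 0.055×10.7) / (1 + 0.221×3.79 + 0.22×13.9 + 0.055×21.7) = 11.92/6.089 = 1.958 kJ/s.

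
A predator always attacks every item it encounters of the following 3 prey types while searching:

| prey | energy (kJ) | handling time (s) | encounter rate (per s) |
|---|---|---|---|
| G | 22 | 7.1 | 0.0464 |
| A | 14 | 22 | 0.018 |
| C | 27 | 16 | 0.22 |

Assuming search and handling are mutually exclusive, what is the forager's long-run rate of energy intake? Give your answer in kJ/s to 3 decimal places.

1.375 kJ/s

R = (0.0464×22 + 0.018×14 + 0.22×27) / (1 + 0.0464×7.1 + 0.018×22 + 0.22×16) = 7.213/5.245 = 1.375 kJ/s.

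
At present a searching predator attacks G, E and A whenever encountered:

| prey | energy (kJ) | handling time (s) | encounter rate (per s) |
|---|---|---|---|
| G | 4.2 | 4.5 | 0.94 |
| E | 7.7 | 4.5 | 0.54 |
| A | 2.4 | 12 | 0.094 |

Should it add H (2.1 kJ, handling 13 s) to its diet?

No

Current rate: (0.94×4.2 + 0.54×7.7 + 0.094×2.4)/(1 + 0.94×4.5 + 0.54×4.5 + 0.094×12) = 0.9481 kJ/s.
H: E/h = 2.1/13 = 0.1615 kJ/s.
Since 0.1615 < R, time spent handling H is better spent searching.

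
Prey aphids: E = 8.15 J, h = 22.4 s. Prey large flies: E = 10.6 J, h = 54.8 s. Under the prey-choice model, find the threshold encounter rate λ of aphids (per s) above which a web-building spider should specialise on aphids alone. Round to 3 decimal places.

0.051 per s

At the threshold, the rate on aphids alone equals the profitability of large flies: λ·8.15/(1 + λ·22.4) = 10.6/54.8 = 0.1934.
Rearranging, λ(8.15 − 0.1934×22.4) = 0.1934, so λ = 0.1934/3.817 = 0.05067 per s.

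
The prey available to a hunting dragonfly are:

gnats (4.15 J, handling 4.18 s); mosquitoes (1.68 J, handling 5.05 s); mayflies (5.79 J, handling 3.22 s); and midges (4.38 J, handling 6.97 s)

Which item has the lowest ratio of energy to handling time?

In descending order of E/h:
mayflies: 5.79/3.22 = 1.8 J/s
gnats: 4.15/4.18 = 0.993 J/s
midges: 4.38/6.97 = 0.628 J/s
mosquitoes: 1.68/5.05 = 0.333 J/s

mosquitoes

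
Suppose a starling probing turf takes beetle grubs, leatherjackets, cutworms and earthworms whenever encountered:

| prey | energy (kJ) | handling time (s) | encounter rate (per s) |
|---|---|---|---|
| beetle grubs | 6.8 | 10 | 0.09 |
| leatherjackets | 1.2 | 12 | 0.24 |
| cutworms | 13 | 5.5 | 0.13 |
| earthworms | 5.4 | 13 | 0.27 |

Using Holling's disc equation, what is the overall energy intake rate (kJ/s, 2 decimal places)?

Energy encountered per unit search time: 0.09×6.8 + 0.24×1.2 + 0.13×13 + 0.27×5.4 = 4.048 kJ/s.
Handling time per unit search time: 0.09×10 + 0.24×12 + 0.13×5.5 + 0.27×13 = 8.005.
Rate = 4.048/(1 + 8.005) = 0.4495 kJ/s.

0.45 kJ/s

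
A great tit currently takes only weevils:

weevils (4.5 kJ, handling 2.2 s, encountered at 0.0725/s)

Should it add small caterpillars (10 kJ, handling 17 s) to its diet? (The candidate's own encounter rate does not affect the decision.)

Yes

Intake rate on the current diet: R = (0.0725×4.5) / (1 + 0.0725×2.2) = 0.3262/1.159 = 0.2814 kJ/s.
Profitability of small caterpillars: 10/17 = 0.5882 kJ/s.
Since 0.5882 > R, including small caterpillars increases the long-run rate.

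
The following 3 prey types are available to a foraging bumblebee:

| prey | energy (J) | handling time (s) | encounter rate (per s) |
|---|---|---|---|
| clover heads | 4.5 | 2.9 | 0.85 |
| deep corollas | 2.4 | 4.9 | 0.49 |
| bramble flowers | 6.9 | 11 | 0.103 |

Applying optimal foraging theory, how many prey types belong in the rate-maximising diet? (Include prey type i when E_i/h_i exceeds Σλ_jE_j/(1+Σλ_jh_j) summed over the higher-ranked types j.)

E/h in descending order: clover heads 1.55, bramble flowers 0.627, deep corollas 0.49 J/s. The optimal diet is the largest prefix of this list for which every included type satisfies E_i/h_i > R on the types above it.
Rate on top 1: 1.104. bramble flowers: 0.627 < 1.104 → exclude; stop.
Optimal diet: clover heads — 1 of 3 types.

1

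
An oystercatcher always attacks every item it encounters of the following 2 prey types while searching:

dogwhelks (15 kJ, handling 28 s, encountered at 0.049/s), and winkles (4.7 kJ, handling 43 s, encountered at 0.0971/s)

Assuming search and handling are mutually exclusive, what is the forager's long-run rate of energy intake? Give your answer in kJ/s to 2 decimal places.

0.18 kJ/s

R = (0.049×15 + 0.0971×4.7) / (1 + 0.049×28 + 0.0971×43) = 1.191/6.547 = 0.182 kJ/s.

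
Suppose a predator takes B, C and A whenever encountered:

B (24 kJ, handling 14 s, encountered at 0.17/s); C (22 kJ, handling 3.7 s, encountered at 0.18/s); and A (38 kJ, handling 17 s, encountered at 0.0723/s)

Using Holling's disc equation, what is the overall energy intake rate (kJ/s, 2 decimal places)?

R = (0.17×24 + 0.18×22 + 0.0723×38) / (1 + 0.17×14 + 0.18×3.7 + 0.0723×17) = 10.79/5.275 = 2.045 kJ/s.

2.04 kJ/s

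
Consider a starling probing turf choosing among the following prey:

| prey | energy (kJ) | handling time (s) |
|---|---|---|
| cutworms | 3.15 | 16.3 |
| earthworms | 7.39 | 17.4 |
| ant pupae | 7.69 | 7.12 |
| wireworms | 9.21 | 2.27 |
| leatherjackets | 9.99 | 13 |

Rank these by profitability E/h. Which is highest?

In descending order of E/h:
wireworms: 9.21/2.27 = 4.06 kJ/s
ant pupae: 7.69/7.12 = 1.08 kJ/s
leatherjackets: 9.99/13 = 0.768 kJ/s
earthworms: 7.39/17.4 = 0.425 kJ/s
cutworms: 3.15/16.3 = 0.193 kJ/s

wireworms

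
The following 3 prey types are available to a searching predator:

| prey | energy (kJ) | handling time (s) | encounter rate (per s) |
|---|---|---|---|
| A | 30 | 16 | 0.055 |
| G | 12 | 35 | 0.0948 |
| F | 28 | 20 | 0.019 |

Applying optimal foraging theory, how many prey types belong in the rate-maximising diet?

2

E/h in descending order: A 1.88, F 1.4, G 0.343 kJ/s. The optimal diet is the largest prefix of this list for which every included type satisfies E_i/h_i > R on the types above it.
Rate on top 1: 0.8777. F: 1.4 > 0.8777 → include.
Rate on top 2: 0.9655. G: 0.343 < 0.9655 → exclude; stop.
Optimal diet: A, F — 2 of 3 types.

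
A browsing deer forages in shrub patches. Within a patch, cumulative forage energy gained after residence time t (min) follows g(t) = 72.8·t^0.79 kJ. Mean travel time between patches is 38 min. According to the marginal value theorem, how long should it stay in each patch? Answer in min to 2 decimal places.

Maximise g(t)/(T+t): set derivative to zero → g'(t)(T+t) = g(t).
g'(t) = 0.79·72.8·t^-0.21. Setting 0.79·72.8·t^-0.21 = 72.8·t^0.79/(38+t) gives 0.79(38+t) = t, so 0.21·t = 0.79×38.
t* = 0.79×38/0.21 = 143 min.

142.95 min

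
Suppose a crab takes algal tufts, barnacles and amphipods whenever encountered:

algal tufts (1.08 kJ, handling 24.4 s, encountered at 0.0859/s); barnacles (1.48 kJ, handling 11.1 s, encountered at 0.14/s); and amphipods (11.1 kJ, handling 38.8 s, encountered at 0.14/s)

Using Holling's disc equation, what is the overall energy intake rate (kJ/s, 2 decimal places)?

0.18 kJ/s

Energy encountered per unit search time: 0.0859×1.08 + 0.14×1.48 + 0.14×11.1 = 1.854 kJ/s.
Handling time per unit search time: 0.0859×24.4 + 0.14×11.1 + 0.14×38.8 = 9.082.
Rate = 1.854/(1 + 9.082) = 0.1839 kJ/s.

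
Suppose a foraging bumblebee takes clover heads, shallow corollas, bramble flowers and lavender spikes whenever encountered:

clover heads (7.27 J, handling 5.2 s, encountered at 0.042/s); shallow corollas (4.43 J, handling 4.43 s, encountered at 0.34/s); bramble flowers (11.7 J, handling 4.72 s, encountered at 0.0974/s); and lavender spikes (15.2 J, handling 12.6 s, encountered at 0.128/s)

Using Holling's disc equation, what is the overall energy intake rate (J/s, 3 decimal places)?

1.021 J/s

R = Σλ_iE_i / (1 + Σλ_ih_i)
Numerator: 0.042×7.27 + 0.34×4.43 + 0.0974×11.7 + 0.128×15.2 = 4.897
Denominator: 1 + 0.042×5.2 + 0.34×4.43 + 0.0974×4.72 + 0.128×12.6 = 4.797
R = 4.897/4.797 = 1.021 J/s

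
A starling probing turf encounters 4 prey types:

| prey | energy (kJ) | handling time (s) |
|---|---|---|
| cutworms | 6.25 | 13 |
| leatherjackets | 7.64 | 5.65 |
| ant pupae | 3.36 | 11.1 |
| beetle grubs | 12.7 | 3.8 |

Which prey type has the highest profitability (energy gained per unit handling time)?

In descending order of E/h:
beetle grubs: 12.7/3.8 = 3.34 kJ/s
leatherjackets: 7.64/5.65 = 1.35 kJ/s
cutworms: 6.25/13 = 0.481 kJ/s
ant pupae: 3.36/11.1 = 0.303 kJ/s

beetle grubs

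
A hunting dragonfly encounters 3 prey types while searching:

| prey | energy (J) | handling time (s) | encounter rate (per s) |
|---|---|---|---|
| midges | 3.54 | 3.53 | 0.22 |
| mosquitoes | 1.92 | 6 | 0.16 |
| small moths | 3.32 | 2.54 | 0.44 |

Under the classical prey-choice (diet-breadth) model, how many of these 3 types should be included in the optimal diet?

Profitabilities (E/h, J/s): small moths 1.31, midges 1, mosquitoes 0.32. Add prey in this order while the next type's profitability exceeds the intake rate on those already taken.
Rate on top 1: 0.6898. midges: 1 > 0.6898 → include.
Rate on top 2: 0.7738. mosquitoes: 0.32 < 0.7738 → exclude; stop.
Optimal diet: small moths, midges — 2 of 3 types.

2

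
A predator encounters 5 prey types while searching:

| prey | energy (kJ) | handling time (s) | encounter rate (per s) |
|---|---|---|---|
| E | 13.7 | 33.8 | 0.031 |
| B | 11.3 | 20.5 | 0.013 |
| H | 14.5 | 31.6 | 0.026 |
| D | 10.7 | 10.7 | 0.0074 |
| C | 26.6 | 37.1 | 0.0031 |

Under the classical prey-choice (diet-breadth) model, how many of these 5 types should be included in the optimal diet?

E/h in descending order: D 1, C 0.717, B 0.551, H 0.459, E 0.405 kJ/s. The optimal diet is the largest prefix of this list for which every included type satisfies E_i/h_i > R on the types above it.
Rate on top 1: 0.07337. C: 0.717 > 0.07337 → include.
Rate on top 2: 0.1354. B: 0.551 > 0.1354 → include.
Rate on top 3: 0.2112. H: 0.459 > 0.2112 → include.
Rate on top 4: 0.3004. E: 0.405 > 0.3004 → include.
Optimal diet: D, C, B, H, E — 5 of 5 types.

5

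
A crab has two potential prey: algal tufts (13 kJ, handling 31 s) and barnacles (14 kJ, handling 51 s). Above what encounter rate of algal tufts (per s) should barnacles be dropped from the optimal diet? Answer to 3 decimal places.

0.061 per s

The zero-one rule: include barnacles iff E₂/h₂ > λE₁/(1+λh₁). Equality gives the switch point.
λE₁h₂ = E₂ + λE₂h₁ ⇒ λ = E₂/(E₁h₂ − E₂h₁) = 14/(663 − 434) = 0.06114 per s.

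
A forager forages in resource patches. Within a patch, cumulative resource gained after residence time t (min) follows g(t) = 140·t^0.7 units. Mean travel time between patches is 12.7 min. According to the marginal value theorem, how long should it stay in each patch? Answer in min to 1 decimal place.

Optimal t* satisfies g'(t*) = g(t*)/(T + t*).
g'(t) = 0.7·140·t^-0.3. Setting 0.7·140·t^-0.3 = 140·t^0.7/(12.7+t) gives 0.7(12.7+t) = t, so 0.30·t = 0.7×12.7.
t* = 0.7×12.7/0.30 = 29.63 min.

29.6 min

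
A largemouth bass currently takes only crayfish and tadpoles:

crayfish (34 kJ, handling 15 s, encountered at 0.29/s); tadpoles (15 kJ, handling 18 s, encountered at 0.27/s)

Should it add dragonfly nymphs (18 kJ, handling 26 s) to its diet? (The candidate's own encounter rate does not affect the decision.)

Intake rate on the current diet: R = (0.29×34 + 0.27×15) / (1 + 0.29×15 + 0.27×18) = 13.91/10.21 = 1.362 kJ/s.
dragonfly nymphs: E/h = 18/26 = 0.6923 kJ/s.
0.6923 < 1.362, so adding dragonfly nymphs would lower the average — exclude it.

No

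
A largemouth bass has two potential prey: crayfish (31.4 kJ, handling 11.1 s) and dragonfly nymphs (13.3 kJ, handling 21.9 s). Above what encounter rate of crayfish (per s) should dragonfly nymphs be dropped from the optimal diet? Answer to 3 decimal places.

0.025 per s

Drop dragonfly nymphs once their profitability E₂/h₂ falls below the rate achievable on crayfish alone: E₂/h₂ = λE₁/(1 + λh₁).
Solve for λ: λE₁h₂ = E₂(1 + λh₁) → λ(E₁h₂ − E₂h₁) = E₂ → λ = E₂/(E₁h₂ − E₂h₁).
λ = 13.3/(31.4×21.9 − 13.3×11.1) = 13.3/540 = 0.02463 per s.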